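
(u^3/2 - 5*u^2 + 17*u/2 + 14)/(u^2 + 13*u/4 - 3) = 2*(u^3 - 10*u^2 + 17*u + 28)/(4*u^2 + 13*u - 12)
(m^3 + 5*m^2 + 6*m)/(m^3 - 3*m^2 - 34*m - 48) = m/(m - 8)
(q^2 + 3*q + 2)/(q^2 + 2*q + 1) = (q + 2)/(q + 1)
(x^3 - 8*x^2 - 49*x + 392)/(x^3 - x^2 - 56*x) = (x - 7)/x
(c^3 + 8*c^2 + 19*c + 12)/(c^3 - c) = (c^2 + 7*c + 12)/(c*(c - 1))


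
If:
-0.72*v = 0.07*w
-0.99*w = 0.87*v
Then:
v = 0.00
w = 0.00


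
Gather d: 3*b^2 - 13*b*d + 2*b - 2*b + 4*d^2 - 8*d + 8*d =3*b^2 - 13*b*d + 4*d^2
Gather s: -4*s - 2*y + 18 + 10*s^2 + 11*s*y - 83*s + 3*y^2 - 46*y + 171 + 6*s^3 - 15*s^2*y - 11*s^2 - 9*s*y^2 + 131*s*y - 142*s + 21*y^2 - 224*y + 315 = 6*s^3 + s^2*(-15*y - 1) + s*(-9*y^2 + 142*y - 229) + 24*y^2 - 272*y + 504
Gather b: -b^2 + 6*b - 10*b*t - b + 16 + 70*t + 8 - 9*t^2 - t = -b^2 + b*(5 - 10*t) - 9*t^2 + 69*t + 24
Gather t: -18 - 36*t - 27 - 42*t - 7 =-78*t - 52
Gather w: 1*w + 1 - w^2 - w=1 - w^2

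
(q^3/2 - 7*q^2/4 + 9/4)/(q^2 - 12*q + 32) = (2*q^3 - 7*q^2 + 9)/(4*(q^2 - 12*q + 32))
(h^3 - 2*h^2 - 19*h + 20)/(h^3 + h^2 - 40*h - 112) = (h^2 - 6*h + 5)/(h^2 - 3*h - 28)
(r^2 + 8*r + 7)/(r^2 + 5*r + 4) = (r + 7)/(r + 4)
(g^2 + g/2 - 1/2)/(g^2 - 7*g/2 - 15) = (-2*g^2 - g + 1)/(-2*g^2 + 7*g + 30)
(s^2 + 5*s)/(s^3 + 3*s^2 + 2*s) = (s + 5)/(s^2 + 3*s + 2)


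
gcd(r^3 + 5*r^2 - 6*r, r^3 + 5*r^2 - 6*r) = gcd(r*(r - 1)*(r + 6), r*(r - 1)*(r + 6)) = r^3 + 5*r^2 - 6*r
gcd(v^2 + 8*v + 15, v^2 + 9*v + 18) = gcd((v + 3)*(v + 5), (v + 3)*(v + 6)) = v + 3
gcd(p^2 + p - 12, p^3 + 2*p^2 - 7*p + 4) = p + 4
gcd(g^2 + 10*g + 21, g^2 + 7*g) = g + 7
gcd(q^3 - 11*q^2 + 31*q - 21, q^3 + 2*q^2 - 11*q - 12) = q - 3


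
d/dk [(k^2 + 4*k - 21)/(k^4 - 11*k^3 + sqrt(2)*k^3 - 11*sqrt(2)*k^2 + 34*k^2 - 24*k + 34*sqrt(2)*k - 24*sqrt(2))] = (2*(k + 2)*(k^4 - 11*k^3 + sqrt(2)*k^3 - 11*sqrt(2)*k^2 + 34*k^2 - 24*k + 34*sqrt(2)*k - 24*sqrt(2)) - (k^2 + 4*k - 21)*(4*k^3 - 33*k^2 + 3*sqrt(2)*k^2 - 22*sqrt(2)*k + 68*k - 24 + 34*sqrt(2)))/(k^4 - 11*k^3 + sqrt(2)*k^3 - 11*sqrt(2)*k^2 + 34*k^2 - 24*k + 34*sqrt(2)*k - 24*sqrt(2))^2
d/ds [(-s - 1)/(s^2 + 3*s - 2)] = (-s^2 - 3*s + (s + 1)*(2*s + 3) + 2)/(s^2 + 3*s - 2)^2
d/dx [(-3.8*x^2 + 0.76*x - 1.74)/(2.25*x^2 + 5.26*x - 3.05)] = (-21.698*x^2 + 31.01*x + 6.8344)/(5.0625*x^4 + 23.67*x^3 + 13.9426*x^2 - 32.086*x + 9.3025)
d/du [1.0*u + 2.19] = 1.00000000000000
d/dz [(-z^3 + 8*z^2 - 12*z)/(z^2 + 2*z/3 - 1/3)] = 3*(-3*z^4 - 4*z^3 + 55*z^2 - 16*z + 12)/(9*z^4 + 12*z^3 - 2*z^2 - 4*z + 1)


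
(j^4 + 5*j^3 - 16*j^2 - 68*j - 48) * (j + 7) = j^5 + 12*j^4 + 19*j^3 - 180*j^2 - 524*j - 336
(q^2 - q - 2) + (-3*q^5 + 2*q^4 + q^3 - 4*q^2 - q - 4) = -3*q^5 + 2*q^4 + q^3 - 3*q^2 - 2*q - 6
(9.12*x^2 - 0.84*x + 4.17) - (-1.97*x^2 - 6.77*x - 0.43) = 11.09*x^2 + 5.93*x + 4.6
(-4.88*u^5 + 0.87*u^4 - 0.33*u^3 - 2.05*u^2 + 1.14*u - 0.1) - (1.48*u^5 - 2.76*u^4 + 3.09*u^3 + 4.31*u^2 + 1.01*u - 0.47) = -6.36*u^5 + 3.63*u^4 - 3.42*u^3 - 6.36*u^2 + 0.13*u + 0.37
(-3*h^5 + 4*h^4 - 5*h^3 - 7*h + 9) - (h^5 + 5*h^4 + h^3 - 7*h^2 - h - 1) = -4*h^5 - h^4 - 6*h^3 + 7*h^2 - 6*h + 10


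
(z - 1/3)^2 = z^2 - 2*z/3 + 1/9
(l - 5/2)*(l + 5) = l^2 + 5*l/2 - 25/2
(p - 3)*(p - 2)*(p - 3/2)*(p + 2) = p^4 - 9*p^3/2 + p^2/2 + 18*p - 18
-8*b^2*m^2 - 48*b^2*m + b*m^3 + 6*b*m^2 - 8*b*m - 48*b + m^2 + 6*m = (-8*b + m)*(m + 6)*(b*m + 1)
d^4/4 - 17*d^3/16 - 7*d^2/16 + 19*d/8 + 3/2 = (d/4 + 1/4)*(d - 4)*(d - 2)*(d + 3/4)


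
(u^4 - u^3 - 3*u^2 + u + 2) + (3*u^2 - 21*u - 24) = u^4 - u^3 - 20*u - 22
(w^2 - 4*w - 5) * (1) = w^2 - 4*w - 5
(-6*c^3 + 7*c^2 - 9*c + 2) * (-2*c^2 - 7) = 12*c^5 - 14*c^4 + 60*c^3 - 53*c^2 + 63*c - 14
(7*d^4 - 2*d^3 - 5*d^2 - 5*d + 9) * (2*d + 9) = 14*d^5 + 59*d^4 - 28*d^3 - 55*d^2 - 27*d + 81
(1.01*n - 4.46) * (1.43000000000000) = 1.4443*n - 6.3778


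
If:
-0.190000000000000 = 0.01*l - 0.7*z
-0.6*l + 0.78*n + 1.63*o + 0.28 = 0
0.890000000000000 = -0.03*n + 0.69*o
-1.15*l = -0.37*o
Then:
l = 0.38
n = -2.53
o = 1.18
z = 0.28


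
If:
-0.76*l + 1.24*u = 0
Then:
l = 1.63157894736842*u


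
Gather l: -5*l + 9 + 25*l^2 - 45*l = 25*l^2 - 50*l + 9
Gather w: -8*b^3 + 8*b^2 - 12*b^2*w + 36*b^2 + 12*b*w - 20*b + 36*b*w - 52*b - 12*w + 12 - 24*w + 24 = -8*b^3 + 44*b^2 - 72*b + w*(-12*b^2 + 48*b - 36) + 36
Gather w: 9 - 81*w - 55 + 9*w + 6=-72*w - 40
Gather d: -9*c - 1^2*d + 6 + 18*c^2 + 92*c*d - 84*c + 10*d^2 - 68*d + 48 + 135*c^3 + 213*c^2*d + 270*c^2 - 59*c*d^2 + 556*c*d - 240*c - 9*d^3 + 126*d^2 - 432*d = 135*c^3 + 288*c^2 - 333*c - 9*d^3 + d^2*(136 - 59*c) + d*(213*c^2 + 648*c - 501) + 54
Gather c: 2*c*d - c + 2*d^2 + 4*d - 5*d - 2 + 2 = c*(2*d - 1) + 2*d^2 - d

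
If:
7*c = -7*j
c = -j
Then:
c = -j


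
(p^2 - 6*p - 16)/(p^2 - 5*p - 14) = (p - 8)/(p - 7)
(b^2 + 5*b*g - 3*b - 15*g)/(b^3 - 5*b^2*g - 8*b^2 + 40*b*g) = (b^2 + 5*b*g - 3*b - 15*g)/(b*(b^2 - 5*b*g - 8*b + 40*g))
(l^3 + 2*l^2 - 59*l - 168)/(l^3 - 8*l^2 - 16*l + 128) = (l^2 + 10*l + 21)/(l^2 - 16)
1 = 1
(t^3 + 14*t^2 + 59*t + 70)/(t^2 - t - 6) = (t^2 + 12*t + 35)/(t - 3)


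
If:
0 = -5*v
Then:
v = 0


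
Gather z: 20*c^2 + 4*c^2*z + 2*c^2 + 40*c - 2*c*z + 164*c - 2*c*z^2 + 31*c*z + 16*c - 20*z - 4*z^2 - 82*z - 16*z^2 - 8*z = 22*c^2 + 220*c + z^2*(-2*c - 20) + z*(4*c^2 + 29*c - 110)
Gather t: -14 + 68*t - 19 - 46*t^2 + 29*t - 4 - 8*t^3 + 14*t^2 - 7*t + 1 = -8*t^3 - 32*t^2 + 90*t - 36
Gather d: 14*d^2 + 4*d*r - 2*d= 14*d^2 + d*(4*r - 2)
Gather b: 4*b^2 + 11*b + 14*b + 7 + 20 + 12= 4*b^2 + 25*b + 39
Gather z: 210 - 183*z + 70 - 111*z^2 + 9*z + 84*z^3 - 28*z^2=84*z^3 - 139*z^2 - 174*z + 280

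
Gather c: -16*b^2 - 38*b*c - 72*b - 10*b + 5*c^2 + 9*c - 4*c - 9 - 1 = -16*b^2 - 82*b + 5*c^2 + c*(5 - 38*b) - 10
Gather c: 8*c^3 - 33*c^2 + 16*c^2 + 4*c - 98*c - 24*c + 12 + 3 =8*c^3 - 17*c^2 - 118*c + 15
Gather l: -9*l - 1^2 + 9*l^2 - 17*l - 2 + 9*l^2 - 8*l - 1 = 18*l^2 - 34*l - 4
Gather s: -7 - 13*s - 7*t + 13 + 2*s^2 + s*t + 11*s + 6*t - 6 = 2*s^2 + s*(t - 2) - t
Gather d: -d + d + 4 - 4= 0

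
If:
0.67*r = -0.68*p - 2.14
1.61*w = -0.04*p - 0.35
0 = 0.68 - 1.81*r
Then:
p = -3.52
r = 0.38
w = -0.13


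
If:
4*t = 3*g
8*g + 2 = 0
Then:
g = -1/4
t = -3/16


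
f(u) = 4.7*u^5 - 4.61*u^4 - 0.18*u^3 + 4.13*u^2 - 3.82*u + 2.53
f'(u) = 23.5*u^4 - 18.44*u^3 - 0.54*u^2 + 8.26*u - 3.82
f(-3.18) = -1937.58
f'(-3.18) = 2960.56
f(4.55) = 7243.35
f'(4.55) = 8357.55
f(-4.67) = -12503.43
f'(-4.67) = 13001.16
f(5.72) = 23926.30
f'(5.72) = 21731.33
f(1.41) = 12.82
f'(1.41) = 47.95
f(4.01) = 3723.27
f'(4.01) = 4907.97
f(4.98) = 11624.37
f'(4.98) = 12200.38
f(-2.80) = -1042.69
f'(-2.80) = 1818.05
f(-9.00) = -307273.85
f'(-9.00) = 167504.36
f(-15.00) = -3800847.17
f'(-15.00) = 1251673.28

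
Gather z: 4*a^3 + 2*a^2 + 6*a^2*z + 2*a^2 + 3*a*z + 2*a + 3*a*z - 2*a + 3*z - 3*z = 4*a^3 + 4*a^2 + z*(6*a^2 + 6*a)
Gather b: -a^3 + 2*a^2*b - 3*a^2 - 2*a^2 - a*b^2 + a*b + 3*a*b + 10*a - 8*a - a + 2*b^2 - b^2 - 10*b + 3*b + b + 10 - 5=-a^3 - 5*a^2 + a + b^2*(1 - a) + b*(2*a^2 + 4*a - 6) + 5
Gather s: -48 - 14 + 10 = -52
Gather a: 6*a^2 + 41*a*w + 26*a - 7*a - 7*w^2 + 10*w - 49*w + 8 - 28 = 6*a^2 + a*(41*w + 19) - 7*w^2 - 39*w - 20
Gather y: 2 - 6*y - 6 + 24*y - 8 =18*y - 12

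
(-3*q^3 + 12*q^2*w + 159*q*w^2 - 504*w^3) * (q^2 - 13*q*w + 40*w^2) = -3*q^5 + 51*q^4*w - 117*q^3*w^2 - 2091*q^2*w^3 + 12912*q*w^4 - 20160*w^5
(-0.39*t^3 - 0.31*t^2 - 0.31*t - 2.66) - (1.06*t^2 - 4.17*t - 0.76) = -0.39*t^3 - 1.37*t^2 + 3.86*t - 1.9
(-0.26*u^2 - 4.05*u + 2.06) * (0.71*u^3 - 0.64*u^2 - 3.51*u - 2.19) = -0.1846*u^5 - 2.7091*u^4 + 4.9672*u^3 + 13.4665*u^2 + 1.6389*u - 4.5114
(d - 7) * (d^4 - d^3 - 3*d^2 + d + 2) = d^5 - 8*d^4 + 4*d^3 + 22*d^2 - 5*d - 14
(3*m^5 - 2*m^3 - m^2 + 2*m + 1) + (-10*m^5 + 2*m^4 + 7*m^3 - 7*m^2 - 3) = -7*m^5 + 2*m^4 + 5*m^3 - 8*m^2 + 2*m - 2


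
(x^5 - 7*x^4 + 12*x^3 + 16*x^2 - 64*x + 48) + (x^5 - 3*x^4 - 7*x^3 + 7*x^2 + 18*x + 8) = 2*x^5 - 10*x^4 + 5*x^3 + 23*x^2 - 46*x + 56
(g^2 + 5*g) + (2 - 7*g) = g^2 - 2*g + 2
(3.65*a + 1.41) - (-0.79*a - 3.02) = 4.44*a + 4.43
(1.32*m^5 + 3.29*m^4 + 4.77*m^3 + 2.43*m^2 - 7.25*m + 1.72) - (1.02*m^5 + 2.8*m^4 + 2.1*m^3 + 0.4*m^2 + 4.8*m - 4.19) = 0.3*m^5 + 0.49*m^4 + 2.67*m^3 + 2.03*m^2 - 12.05*m + 5.91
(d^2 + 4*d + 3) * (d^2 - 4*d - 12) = d^4 - 25*d^2 - 60*d - 36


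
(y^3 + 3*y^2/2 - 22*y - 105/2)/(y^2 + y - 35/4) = 2*(y^2 - 2*y - 15)/(2*y - 5)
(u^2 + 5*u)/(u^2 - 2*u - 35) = u/(u - 7)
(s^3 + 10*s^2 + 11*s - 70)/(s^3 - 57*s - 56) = (s^2 + 3*s - 10)/(s^2 - 7*s - 8)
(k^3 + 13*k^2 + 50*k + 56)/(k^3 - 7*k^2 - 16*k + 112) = (k^2 + 9*k + 14)/(k^2 - 11*k + 28)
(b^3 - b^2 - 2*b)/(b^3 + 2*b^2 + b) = (b - 2)/(b + 1)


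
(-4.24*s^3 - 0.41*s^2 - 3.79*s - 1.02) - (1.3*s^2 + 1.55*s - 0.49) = -4.24*s^3 - 1.71*s^2 - 5.34*s - 0.53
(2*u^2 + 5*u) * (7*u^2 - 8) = 14*u^4 + 35*u^3 - 16*u^2 - 40*u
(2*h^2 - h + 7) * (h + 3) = 2*h^3 + 5*h^2 + 4*h + 21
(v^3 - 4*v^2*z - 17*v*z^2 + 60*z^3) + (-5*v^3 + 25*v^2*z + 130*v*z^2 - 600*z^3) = -4*v^3 + 21*v^2*z + 113*v*z^2 - 540*z^3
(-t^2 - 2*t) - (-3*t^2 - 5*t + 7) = 2*t^2 + 3*t - 7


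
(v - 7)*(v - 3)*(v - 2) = v^3 - 12*v^2 + 41*v - 42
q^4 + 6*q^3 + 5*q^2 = q^2*(q + 1)*(q + 5)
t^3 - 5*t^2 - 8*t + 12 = (t - 6)*(t - 1)*(t + 2)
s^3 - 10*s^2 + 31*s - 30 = (s - 5)*(s - 3)*(s - 2)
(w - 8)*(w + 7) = w^2 - w - 56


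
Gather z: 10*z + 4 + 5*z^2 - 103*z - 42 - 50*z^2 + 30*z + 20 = -45*z^2 - 63*z - 18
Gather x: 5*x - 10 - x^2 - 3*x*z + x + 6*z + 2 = -x^2 + x*(6 - 3*z) + 6*z - 8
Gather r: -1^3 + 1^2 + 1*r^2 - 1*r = r^2 - r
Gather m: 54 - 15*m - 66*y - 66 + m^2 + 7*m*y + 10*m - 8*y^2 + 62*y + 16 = m^2 + m*(7*y - 5) - 8*y^2 - 4*y + 4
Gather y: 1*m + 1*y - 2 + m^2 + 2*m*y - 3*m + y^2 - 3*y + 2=m^2 - 2*m + y^2 + y*(2*m - 2)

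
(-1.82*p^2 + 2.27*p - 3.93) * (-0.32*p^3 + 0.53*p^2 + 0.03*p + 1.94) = 0.5824*p^5 - 1.691*p^4 + 2.4061*p^3 - 5.5456*p^2 + 4.2859*p - 7.6242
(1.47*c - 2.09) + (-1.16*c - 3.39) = 0.31*c - 5.48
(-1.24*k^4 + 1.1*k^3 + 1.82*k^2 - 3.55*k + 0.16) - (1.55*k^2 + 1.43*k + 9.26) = -1.24*k^4 + 1.1*k^3 + 0.27*k^2 - 4.98*k - 9.1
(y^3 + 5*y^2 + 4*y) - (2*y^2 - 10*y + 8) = y^3 + 3*y^2 + 14*y - 8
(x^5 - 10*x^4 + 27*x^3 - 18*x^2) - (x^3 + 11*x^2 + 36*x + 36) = x^5 - 10*x^4 + 26*x^3 - 29*x^2 - 36*x - 36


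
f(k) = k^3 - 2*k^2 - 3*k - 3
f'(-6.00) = 129.00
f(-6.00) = -273.00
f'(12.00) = 381.00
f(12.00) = 1401.00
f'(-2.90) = 33.83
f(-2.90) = -35.51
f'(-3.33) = 43.59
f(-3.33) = -52.11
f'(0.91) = -4.16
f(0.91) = -6.63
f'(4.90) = 49.43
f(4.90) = 51.93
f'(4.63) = 42.79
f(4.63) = 39.49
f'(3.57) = 20.95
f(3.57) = 6.30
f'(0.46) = -4.21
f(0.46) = -4.71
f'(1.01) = -3.98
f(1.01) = -7.04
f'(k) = 3*k^2 - 4*k - 3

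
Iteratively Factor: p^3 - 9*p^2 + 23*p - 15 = (p - 3)*(p^2 - 6*p + 5) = (p - 5)*(p - 3)*(p - 1)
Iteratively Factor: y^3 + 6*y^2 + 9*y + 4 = (y + 1)*(y^2 + 5*y + 4) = (y + 1)^2*(y + 4)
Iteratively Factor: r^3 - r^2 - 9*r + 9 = (r + 3)*(r^2 - 4*r + 3) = (r - 1)*(r + 3)*(r - 3)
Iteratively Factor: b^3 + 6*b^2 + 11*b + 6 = (b + 2)*(b^2 + 4*b + 3) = (b + 2)*(b + 3)*(b + 1)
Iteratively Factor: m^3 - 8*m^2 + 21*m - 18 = (m - 3)*(m^2 - 5*m + 6) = (m - 3)^2*(m - 2)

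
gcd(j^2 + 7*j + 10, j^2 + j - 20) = j + 5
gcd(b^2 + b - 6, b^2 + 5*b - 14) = b - 2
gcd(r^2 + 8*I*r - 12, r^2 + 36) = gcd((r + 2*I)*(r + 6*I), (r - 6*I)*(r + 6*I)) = r + 6*I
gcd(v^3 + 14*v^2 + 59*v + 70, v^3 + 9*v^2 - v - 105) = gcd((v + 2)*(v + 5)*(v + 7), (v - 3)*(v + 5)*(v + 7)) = v^2 + 12*v + 35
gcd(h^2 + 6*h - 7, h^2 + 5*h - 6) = h - 1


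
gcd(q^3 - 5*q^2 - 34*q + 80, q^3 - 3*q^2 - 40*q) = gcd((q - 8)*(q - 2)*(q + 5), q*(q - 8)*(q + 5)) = q^2 - 3*q - 40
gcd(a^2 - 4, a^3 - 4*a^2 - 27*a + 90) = 1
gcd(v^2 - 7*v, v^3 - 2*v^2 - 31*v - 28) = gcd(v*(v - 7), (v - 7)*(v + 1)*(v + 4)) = v - 7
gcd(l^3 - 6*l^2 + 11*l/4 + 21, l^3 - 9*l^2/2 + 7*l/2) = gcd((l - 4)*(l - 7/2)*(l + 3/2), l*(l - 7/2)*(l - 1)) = l - 7/2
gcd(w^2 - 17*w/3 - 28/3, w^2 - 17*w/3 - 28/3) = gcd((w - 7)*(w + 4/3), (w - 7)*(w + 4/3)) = w^2 - 17*w/3 - 28/3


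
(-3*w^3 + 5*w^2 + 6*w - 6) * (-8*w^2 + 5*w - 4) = 24*w^5 - 55*w^4 - 11*w^3 + 58*w^2 - 54*w + 24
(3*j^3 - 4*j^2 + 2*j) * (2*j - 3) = 6*j^4 - 17*j^3 + 16*j^2 - 6*j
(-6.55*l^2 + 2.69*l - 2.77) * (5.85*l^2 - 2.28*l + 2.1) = -38.3175*l^4 + 30.6705*l^3 - 36.0927*l^2 + 11.9646*l - 5.817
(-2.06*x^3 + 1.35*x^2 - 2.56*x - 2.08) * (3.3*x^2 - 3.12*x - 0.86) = -6.798*x^5 + 10.8822*x^4 - 10.8884*x^3 - 0.0377999999999998*x^2 + 8.6912*x + 1.7888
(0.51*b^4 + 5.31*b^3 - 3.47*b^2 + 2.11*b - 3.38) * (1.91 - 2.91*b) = -1.4841*b^5 - 14.478*b^4 + 20.2398*b^3 - 12.7678*b^2 + 13.8659*b - 6.4558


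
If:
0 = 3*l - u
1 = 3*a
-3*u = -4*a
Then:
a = 1/3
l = 4/27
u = 4/9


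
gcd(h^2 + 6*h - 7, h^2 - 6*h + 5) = h - 1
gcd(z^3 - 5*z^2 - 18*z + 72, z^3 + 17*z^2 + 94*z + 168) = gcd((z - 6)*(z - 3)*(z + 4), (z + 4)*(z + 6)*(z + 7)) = z + 4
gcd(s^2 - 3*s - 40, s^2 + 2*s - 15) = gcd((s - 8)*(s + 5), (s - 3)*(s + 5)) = s + 5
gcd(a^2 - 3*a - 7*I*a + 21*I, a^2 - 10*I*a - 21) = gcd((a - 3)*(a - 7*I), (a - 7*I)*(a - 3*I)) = a - 7*I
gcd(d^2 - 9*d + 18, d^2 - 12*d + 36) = d - 6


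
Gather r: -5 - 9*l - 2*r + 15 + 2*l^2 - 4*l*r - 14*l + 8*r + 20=2*l^2 - 23*l + r*(6 - 4*l) + 30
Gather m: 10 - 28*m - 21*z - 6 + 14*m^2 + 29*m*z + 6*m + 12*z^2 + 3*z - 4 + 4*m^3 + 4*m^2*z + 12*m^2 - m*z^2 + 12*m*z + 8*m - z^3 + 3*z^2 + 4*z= 4*m^3 + m^2*(4*z + 26) + m*(-z^2 + 41*z - 14) - z^3 + 15*z^2 - 14*z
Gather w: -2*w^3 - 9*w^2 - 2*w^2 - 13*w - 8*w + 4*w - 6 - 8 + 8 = -2*w^3 - 11*w^2 - 17*w - 6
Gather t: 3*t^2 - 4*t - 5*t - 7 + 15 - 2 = 3*t^2 - 9*t + 6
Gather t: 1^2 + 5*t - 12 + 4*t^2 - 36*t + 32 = 4*t^2 - 31*t + 21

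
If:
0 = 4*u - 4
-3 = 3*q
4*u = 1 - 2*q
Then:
No Solution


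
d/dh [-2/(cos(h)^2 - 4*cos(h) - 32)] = 4*(2 - cos(h))*sin(h)/(sin(h)^2 + 4*cos(h) + 31)^2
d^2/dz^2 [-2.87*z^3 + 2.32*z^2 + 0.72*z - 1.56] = 4.64 - 17.22*z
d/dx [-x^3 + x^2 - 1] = x*(2 - 3*x)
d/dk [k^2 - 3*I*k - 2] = 2*k - 3*I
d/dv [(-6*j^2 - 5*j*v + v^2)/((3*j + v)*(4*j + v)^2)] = v*(57*j^2 + 14*j*v - v^2)/(576*j^5 + 816*j^4*v + 460*j^3*v^2 + 129*j^2*v^3 + 18*j*v^4 + v^5)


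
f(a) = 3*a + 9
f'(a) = 3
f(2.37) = 16.11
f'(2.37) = 3.00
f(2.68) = 17.04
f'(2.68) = 3.00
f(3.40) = 19.20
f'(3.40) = 3.00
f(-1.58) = 4.26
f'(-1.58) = 3.00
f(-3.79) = -2.37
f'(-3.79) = 3.00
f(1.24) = 12.72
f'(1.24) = 3.00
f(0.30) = 9.90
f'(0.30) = 3.00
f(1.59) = 13.77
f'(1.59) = 3.00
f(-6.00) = -9.00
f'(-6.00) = 3.00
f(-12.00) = -27.00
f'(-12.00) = 3.00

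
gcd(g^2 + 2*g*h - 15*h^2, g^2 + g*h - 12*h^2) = g - 3*h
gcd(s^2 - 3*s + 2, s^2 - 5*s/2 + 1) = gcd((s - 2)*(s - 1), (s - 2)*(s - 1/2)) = s - 2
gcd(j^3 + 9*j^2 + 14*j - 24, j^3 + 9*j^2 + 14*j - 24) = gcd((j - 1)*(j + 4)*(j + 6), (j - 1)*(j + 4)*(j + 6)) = j^3 + 9*j^2 + 14*j - 24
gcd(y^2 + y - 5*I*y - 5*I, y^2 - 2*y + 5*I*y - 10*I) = 1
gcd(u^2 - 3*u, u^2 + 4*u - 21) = u - 3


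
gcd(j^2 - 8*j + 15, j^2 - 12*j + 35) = j - 5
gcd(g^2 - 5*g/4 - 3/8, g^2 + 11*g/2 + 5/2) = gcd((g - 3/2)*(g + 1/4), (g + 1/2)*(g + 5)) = 1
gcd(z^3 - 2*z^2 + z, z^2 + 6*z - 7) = z - 1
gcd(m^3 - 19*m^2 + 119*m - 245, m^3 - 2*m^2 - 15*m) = m - 5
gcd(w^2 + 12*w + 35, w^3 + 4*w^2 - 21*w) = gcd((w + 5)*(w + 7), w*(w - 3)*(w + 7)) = w + 7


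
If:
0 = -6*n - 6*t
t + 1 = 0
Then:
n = 1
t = -1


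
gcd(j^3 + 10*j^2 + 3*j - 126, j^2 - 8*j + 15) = j - 3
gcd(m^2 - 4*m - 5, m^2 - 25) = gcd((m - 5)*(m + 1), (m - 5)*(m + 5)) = m - 5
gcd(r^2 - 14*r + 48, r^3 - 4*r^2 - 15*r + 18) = r - 6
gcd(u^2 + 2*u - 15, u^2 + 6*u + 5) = u + 5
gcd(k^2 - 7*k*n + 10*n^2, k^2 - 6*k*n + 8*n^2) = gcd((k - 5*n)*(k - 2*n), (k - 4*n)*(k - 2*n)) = k - 2*n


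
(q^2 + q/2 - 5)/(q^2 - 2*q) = (q + 5/2)/q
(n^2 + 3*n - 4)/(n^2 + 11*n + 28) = (n - 1)/(n + 7)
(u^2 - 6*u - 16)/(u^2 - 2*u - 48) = (u + 2)/(u + 6)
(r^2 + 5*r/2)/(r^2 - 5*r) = (r + 5/2)/(r - 5)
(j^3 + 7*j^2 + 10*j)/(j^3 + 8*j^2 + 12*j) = (j + 5)/(j + 6)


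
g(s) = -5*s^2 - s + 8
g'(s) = -10*s - 1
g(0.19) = 7.63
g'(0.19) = -2.90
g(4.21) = -84.83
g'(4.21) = -43.10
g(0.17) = 7.69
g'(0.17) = -2.70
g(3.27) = -48.73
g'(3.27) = -33.70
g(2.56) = -27.33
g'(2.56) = -26.60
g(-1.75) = -5.56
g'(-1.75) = 16.50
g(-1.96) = -9.25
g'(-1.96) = 18.60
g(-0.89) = 4.93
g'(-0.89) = 7.90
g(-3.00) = -34.00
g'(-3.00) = 29.00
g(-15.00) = -1102.00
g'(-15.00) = 149.00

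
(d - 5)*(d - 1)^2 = d^3 - 7*d^2 + 11*d - 5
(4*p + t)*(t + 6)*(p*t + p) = 4*p^2*t^2 + 28*p^2*t + 24*p^2 + p*t^3 + 7*p*t^2 + 6*p*t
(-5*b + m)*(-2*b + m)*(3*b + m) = 30*b^3 - 11*b^2*m - 4*b*m^2 + m^3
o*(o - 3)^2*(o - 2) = o^4 - 8*o^3 + 21*o^2 - 18*o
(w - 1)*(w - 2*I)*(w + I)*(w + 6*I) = w^4 - w^3 + 5*I*w^3 + 8*w^2 - 5*I*w^2 - 8*w + 12*I*w - 12*I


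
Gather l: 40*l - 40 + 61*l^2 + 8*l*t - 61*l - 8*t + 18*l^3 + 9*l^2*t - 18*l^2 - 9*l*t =18*l^3 + l^2*(9*t + 43) + l*(-t - 21) - 8*t - 40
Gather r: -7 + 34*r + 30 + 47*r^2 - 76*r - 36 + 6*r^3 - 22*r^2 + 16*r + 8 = 6*r^3 + 25*r^2 - 26*r - 5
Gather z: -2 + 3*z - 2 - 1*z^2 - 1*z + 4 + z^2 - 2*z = 0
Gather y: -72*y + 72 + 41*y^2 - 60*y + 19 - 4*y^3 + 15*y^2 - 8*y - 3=-4*y^3 + 56*y^2 - 140*y + 88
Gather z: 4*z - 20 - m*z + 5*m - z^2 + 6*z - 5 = 5*m - z^2 + z*(10 - m) - 25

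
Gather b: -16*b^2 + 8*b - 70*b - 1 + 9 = -16*b^2 - 62*b + 8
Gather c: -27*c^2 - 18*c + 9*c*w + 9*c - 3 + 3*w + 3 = -27*c^2 + c*(9*w - 9) + 3*w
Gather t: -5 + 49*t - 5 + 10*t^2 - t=10*t^2 + 48*t - 10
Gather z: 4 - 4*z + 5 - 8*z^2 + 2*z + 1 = -8*z^2 - 2*z + 10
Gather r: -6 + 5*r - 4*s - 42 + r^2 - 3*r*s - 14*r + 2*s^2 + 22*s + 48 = r^2 + r*(-3*s - 9) + 2*s^2 + 18*s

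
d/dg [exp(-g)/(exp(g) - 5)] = (5 - 2*exp(g))*exp(-g)/(exp(2*g) - 10*exp(g) + 25)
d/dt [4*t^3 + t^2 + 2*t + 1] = 12*t^2 + 2*t + 2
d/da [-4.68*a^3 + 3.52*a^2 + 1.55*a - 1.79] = -14.04*a^2 + 7.04*a + 1.55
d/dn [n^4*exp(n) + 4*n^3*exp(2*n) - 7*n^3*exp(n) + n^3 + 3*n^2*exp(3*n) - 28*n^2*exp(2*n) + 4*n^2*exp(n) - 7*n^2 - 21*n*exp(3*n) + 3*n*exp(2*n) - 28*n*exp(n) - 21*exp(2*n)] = n^4*exp(n) + 8*n^3*exp(2*n) - 3*n^3*exp(n) + 9*n^2*exp(3*n) - 44*n^2*exp(2*n) - 17*n^2*exp(n) + 3*n^2 - 57*n*exp(3*n) - 50*n*exp(2*n) - 20*n*exp(n) - 14*n - 21*exp(3*n) - 39*exp(2*n) - 28*exp(n)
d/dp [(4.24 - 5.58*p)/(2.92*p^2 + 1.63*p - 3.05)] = (16.2936*p^2 - 24.7616*p + 10.1078)/(8.5264*p^4 + 9.5192*p^3 - 15.1551*p^2 - 9.943*p + 9.3025)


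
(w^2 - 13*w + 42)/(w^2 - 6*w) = (w - 7)/w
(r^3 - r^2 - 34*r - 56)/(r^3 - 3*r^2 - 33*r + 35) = (r^2 + 6*r + 8)/(r^2 + 4*r - 5)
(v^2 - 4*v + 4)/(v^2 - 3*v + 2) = (v - 2)/(v - 1)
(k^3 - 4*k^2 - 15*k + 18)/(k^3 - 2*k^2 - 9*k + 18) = (k^2 - 7*k + 6)/(k^2 - 5*k + 6)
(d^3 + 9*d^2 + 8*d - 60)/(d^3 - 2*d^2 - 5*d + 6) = (d^3 + 9*d^2 + 8*d - 60)/(d^3 - 2*d^2 - 5*d + 6)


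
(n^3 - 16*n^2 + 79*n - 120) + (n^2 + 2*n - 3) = n^3 - 15*n^2 + 81*n - 123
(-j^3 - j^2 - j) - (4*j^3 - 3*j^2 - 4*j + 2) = -5*j^3 + 2*j^2 + 3*j - 2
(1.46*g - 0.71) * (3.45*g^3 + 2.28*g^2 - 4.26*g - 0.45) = 5.037*g^4 + 0.8793*g^3 - 7.8384*g^2 + 2.3676*g + 0.3195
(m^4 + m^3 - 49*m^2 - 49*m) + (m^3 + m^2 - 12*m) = m^4 + 2*m^3 - 48*m^2 - 61*m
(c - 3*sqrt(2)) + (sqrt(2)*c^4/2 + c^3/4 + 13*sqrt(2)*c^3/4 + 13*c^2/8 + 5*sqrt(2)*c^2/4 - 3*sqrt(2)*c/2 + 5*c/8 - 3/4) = sqrt(2)*c^4/2 + c^3/4 + 13*sqrt(2)*c^3/4 + 13*c^2/8 + 5*sqrt(2)*c^2/4 - 3*sqrt(2)*c/2 + 13*c/8 - 3*sqrt(2) - 3/4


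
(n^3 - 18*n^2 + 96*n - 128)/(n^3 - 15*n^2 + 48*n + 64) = (n - 2)/(n + 1)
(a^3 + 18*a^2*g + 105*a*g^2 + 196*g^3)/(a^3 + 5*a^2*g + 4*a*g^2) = (a^2 + 14*a*g + 49*g^2)/(a*(a + g))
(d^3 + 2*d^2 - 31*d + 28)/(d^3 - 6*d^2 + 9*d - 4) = (d + 7)/(d - 1)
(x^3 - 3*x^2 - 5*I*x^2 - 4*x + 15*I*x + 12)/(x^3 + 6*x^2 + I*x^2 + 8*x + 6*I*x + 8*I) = (x^3 + x^2*(-3 - 5*I) + x*(-4 + 15*I) + 12)/(x^3 + x^2*(6 + I) + x*(8 + 6*I) + 8*I)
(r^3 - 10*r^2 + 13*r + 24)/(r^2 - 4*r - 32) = (r^2 - 2*r - 3)/(r + 4)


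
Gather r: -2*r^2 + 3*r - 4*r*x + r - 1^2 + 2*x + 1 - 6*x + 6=-2*r^2 + r*(4 - 4*x) - 4*x + 6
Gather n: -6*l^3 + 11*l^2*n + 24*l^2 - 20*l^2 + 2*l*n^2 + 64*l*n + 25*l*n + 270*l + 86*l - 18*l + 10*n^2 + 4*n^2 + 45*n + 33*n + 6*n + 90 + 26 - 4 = -6*l^3 + 4*l^2 + 338*l + n^2*(2*l + 14) + n*(11*l^2 + 89*l + 84) + 112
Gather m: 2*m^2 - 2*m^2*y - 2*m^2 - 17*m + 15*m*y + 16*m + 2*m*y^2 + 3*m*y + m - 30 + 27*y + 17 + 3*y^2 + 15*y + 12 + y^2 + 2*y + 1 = -2*m^2*y + m*(2*y^2 + 18*y) + 4*y^2 + 44*y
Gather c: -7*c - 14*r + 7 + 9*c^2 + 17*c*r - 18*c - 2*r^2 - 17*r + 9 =9*c^2 + c*(17*r - 25) - 2*r^2 - 31*r + 16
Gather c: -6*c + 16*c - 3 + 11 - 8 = 10*c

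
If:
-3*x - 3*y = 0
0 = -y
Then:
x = 0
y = 0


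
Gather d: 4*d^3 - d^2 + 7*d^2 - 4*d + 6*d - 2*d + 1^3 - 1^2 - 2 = 4*d^3 + 6*d^2 - 2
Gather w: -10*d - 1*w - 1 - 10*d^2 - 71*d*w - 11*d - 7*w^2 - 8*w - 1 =-10*d^2 - 21*d - 7*w^2 + w*(-71*d - 9) - 2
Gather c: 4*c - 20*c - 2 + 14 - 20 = -16*c - 8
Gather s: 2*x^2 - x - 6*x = 2*x^2 - 7*x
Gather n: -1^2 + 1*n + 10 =n + 9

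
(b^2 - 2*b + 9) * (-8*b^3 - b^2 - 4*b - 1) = -8*b^5 + 15*b^4 - 74*b^3 - 2*b^2 - 34*b - 9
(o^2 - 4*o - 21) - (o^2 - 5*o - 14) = o - 7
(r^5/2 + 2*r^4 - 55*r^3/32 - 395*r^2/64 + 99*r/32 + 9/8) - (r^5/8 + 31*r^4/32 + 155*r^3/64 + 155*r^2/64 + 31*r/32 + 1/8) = 3*r^5/8 + 33*r^4/32 - 265*r^3/64 - 275*r^2/32 + 17*r/8 + 1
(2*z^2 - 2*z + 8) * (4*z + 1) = 8*z^3 - 6*z^2 + 30*z + 8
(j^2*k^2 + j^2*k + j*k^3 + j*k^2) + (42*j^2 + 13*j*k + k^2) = j^2*k^2 + j^2*k + 42*j^2 + j*k^3 + j*k^2 + 13*j*k + k^2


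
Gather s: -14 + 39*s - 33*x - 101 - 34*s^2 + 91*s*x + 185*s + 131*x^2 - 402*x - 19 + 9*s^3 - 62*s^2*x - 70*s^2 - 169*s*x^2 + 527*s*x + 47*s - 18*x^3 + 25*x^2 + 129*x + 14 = 9*s^3 + s^2*(-62*x - 104) + s*(-169*x^2 + 618*x + 271) - 18*x^3 + 156*x^2 - 306*x - 120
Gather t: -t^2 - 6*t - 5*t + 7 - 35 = -t^2 - 11*t - 28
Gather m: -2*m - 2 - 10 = -2*m - 12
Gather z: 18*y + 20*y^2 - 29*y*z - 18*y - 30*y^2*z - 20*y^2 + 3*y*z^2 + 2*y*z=3*y*z^2 + z*(-30*y^2 - 27*y)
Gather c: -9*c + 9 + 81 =90 - 9*c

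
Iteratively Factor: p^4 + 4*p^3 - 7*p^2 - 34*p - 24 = (p + 4)*(p^3 - 7*p - 6) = (p + 1)*(p + 4)*(p^2 - p - 6) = (p - 3)*(p + 1)*(p + 4)*(p + 2)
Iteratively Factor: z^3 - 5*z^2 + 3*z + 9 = (z - 3)*(z^2 - 2*z - 3) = (z - 3)^2*(z + 1)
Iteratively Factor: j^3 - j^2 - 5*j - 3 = (j - 3)*(j^2 + 2*j + 1) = (j - 3)*(j + 1)*(j + 1)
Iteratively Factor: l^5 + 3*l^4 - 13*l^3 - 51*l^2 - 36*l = (l - 4)*(l^4 + 7*l^3 + 15*l^2 + 9*l) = l*(l - 4)*(l^3 + 7*l^2 + 15*l + 9) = l*(l - 4)*(l + 1)*(l^2 + 6*l + 9) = l*(l - 4)*(l + 1)*(l + 3)*(l + 3)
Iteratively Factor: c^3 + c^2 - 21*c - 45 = (c - 5)*(c^2 + 6*c + 9) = (c - 5)*(c + 3)*(c + 3)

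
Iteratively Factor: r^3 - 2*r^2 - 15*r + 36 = (r - 3)*(r^2 + r - 12) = (r - 3)^2*(r + 4)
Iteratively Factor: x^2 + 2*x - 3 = (x + 3)*(x - 1)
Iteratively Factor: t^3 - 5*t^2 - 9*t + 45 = (t - 5)*(t^2 - 9) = (t - 5)*(t + 3)*(t - 3)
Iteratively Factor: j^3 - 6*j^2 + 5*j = (j - 5)*(j^2 - j) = j*(j - 5)*(j - 1)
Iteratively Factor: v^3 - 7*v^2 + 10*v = (v - 5)*(v^2 - 2*v) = (v - 5)*(v - 2)*(v)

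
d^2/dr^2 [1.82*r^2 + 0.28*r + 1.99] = 3.64000000000000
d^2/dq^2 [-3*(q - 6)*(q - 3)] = -6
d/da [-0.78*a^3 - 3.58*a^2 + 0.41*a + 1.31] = -2.34*a^2 - 7.16*a + 0.41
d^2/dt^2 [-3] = 0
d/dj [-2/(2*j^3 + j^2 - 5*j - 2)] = 2*(6*j^2 + 2*j - 5)/(2*j^3 + j^2 - 5*j - 2)^2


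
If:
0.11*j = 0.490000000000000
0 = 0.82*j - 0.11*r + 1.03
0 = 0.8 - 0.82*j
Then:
No Solution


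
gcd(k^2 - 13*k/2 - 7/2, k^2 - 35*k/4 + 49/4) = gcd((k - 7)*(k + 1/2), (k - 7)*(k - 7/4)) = k - 7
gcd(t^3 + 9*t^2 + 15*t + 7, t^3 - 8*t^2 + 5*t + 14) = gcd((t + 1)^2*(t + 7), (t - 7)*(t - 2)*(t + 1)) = t + 1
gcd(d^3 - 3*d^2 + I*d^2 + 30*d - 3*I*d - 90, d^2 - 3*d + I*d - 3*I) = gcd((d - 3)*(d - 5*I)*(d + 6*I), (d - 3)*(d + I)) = d - 3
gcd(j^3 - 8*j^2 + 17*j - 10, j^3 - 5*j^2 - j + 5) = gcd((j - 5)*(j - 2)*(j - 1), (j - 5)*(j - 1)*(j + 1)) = j^2 - 6*j + 5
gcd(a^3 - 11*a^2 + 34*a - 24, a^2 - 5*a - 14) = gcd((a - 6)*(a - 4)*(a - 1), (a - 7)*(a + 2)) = 1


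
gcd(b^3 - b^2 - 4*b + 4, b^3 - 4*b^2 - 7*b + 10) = b^2 + b - 2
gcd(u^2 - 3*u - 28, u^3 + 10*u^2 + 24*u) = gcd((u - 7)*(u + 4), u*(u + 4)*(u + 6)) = u + 4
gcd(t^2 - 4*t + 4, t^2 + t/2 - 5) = t - 2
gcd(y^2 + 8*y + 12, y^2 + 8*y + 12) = y^2 + 8*y + 12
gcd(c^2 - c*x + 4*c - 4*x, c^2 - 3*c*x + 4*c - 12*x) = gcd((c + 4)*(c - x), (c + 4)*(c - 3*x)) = c + 4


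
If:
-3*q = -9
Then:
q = 3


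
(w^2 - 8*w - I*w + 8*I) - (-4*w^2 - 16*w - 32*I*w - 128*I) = 5*w^2 + 8*w + 31*I*w + 136*I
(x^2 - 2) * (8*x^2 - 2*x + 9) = 8*x^4 - 2*x^3 - 7*x^2 + 4*x - 18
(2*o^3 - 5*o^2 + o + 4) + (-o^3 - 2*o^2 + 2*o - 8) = o^3 - 7*o^2 + 3*o - 4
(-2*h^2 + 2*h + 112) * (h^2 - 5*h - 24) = -2*h^4 + 12*h^3 + 150*h^2 - 608*h - 2688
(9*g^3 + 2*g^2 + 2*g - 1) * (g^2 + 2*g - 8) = 9*g^5 + 20*g^4 - 66*g^3 - 13*g^2 - 18*g + 8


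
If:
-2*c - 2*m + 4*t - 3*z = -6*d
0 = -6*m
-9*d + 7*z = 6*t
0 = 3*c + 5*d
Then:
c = 5*z/6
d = -z/2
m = 0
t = 23*z/12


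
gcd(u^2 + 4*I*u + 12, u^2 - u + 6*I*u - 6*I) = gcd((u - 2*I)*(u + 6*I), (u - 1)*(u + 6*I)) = u + 6*I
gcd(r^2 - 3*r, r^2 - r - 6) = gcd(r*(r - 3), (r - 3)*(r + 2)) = r - 3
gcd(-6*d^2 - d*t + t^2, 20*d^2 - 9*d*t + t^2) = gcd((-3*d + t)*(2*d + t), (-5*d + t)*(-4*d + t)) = 1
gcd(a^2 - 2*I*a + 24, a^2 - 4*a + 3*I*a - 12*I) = 1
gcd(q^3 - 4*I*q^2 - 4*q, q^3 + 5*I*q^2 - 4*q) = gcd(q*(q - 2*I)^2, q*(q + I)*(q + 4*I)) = q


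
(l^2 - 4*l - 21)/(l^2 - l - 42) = (l + 3)/(l + 6)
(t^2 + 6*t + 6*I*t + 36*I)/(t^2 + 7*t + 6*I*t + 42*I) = (t + 6)/(t + 7)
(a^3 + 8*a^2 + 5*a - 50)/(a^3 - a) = (a^3 + 8*a^2 + 5*a - 50)/(a^3 - a)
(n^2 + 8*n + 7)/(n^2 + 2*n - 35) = (n + 1)/(n - 5)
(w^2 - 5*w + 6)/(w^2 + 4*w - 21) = (w - 2)/(w + 7)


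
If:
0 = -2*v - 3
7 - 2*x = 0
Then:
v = -3/2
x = 7/2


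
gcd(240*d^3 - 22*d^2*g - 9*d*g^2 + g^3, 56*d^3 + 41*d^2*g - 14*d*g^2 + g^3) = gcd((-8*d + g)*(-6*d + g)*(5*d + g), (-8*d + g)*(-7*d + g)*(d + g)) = 8*d - g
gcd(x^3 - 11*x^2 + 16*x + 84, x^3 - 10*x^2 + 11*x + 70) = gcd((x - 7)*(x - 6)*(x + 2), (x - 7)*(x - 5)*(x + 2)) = x^2 - 5*x - 14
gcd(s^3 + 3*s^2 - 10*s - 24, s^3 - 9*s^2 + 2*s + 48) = s^2 - s - 6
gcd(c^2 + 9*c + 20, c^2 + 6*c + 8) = c + 4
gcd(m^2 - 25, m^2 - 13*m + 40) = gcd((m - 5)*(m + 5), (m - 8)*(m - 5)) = m - 5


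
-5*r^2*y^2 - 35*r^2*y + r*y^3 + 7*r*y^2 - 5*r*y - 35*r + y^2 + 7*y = (-5*r + y)*(y + 7)*(r*y + 1)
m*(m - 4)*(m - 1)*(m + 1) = m^4 - 4*m^3 - m^2 + 4*m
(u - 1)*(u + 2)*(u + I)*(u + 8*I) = u^4 + u^3 + 9*I*u^3 - 10*u^2 + 9*I*u^2 - 8*u - 18*I*u + 16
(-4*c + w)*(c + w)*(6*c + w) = -24*c^3 - 22*c^2*w + 3*c*w^2 + w^3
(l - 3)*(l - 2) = l^2 - 5*l + 6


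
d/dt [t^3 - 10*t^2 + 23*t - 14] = 3*t^2 - 20*t + 23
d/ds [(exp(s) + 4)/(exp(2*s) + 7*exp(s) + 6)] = (-(exp(s) + 4)*(2*exp(s) + 7) + exp(2*s) + 7*exp(s) + 6)*exp(s)/(exp(2*s) + 7*exp(s) + 6)^2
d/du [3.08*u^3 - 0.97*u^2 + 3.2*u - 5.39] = 9.24*u^2 - 1.94*u + 3.2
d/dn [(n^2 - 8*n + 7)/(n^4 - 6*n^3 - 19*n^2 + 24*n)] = 2*(-n^3 + 13*n^2 - 35*n - 84)/(n^2*(n^4 - 10*n^3 - 23*n^2 + 240*n + 576))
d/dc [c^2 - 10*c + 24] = 2*c - 10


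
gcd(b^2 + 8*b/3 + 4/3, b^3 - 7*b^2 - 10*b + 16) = b + 2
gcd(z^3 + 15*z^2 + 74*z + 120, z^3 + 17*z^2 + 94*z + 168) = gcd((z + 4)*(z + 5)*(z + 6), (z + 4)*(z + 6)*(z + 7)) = z^2 + 10*z + 24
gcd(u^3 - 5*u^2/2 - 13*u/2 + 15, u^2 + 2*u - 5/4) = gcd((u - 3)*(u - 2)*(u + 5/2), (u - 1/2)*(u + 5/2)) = u + 5/2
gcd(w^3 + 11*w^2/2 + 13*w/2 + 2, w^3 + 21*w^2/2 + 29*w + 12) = w^2 + 9*w/2 + 2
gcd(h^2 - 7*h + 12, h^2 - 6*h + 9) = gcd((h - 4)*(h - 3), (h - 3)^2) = h - 3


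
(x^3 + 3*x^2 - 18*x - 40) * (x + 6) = x^4 + 9*x^3 - 148*x - 240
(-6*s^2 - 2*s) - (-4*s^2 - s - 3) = -2*s^2 - s + 3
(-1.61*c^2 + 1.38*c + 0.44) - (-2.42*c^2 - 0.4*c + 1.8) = 0.81*c^2 + 1.78*c - 1.36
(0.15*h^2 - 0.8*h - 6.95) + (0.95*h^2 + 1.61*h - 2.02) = 1.1*h^2 + 0.81*h - 8.97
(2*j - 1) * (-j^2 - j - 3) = -2*j^3 - j^2 - 5*j + 3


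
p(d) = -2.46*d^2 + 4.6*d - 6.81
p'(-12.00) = 63.64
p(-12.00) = -416.25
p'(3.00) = -10.16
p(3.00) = -15.15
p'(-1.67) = 12.82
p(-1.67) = -21.35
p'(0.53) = 1.99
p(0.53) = -5.06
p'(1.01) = -0.37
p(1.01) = -4.67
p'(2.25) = -6.47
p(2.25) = -8.91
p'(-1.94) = 14.14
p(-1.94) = -24.99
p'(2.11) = -5.78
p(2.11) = -8.06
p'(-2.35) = 16.16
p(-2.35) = -31.21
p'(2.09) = -5.68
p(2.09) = -7.94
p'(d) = 4.6 - 4.92*d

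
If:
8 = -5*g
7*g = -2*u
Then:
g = -8/5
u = 28/5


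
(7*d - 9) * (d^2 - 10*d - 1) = 7*d^3 - 79*d^2 + 83*d + 9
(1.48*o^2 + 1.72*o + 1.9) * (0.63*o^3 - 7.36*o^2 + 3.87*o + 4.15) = 0.9324*o^5 - 9.8092*o^4 - 5.7346*o^3 - 1.1856*o^2 + 14.491*o + 7.885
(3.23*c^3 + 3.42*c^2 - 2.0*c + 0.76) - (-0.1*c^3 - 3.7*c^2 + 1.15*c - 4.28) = 3.33*c^3 + 7.12*c^2 - 3.15*c + 5.04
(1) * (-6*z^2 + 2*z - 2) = -6*z^2 + 2*z - 2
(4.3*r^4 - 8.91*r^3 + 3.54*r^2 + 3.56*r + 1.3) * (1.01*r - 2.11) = 4.343*r^5 - 18.0721*r^4 + 22.3755*r^3 - 3.8738*r^2 - 6.1986*r - 2.743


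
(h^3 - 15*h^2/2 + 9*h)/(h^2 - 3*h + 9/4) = 2*h*(h - 6)/(2*h - 3)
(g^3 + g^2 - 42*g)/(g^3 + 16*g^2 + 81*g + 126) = g*(g - 6)/(g^2 + 9*g + 18)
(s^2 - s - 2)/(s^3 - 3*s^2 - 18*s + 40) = (s + 1)/(s^2 - s - 20)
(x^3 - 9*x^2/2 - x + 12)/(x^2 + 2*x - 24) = (x^2 - x/2 - 3)/(x + 6)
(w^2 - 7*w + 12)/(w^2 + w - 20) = (w - 3)/(w + 5)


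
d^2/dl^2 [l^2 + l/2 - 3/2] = 2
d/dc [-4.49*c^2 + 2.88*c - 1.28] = 2.88 - 8.98*c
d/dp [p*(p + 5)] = 2*p + 5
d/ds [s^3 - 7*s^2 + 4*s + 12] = 3*s^2 - 14*s + 4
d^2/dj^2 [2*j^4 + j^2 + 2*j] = 24*j^2 + 2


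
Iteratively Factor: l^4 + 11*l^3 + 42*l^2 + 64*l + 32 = (l + 1)*(l^3 + 10*l^2 + 32*l + 32) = (l + 1)*(l + 4)*(l^2 + 6*l + 8) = (l + 1)*(l + 4)^2*(l + 2)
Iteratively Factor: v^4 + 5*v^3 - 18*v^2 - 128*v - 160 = (v + 4)*(v^3 + v^2 - 22*v - 40) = (v + 4)^2*(v^2 - 3*v - 10) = (v - 5)*(v + 4)^2*(v + 2)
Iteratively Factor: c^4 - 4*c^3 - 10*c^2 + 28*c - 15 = (c - 5)*(c^3 + c^2 - 5*c + 3) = (c - 5)*(c - 1)*(c^2 + 2*c - 3) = (c - 5)*(c - 1)*(c + 3)*(c - 1)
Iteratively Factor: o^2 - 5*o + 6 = (o - 3)*(o - 2)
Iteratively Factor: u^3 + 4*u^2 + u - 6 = (u + 3)*(u^2 + u - 2) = (u + 2)*(u + 3)*(u - 1)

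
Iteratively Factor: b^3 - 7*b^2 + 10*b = (b - 2)*(b^2 - 5*b) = (b - 5)*(b - 2)*(b)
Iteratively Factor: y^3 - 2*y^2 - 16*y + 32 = (y - 2)*(y^2 - 16) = (y - 4)*(y - 2)*(y + 4)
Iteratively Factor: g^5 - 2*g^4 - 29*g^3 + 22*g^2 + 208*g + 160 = (g - 5)*(g^4 + 3*g^3 - 14*g^2 - 48*g - 32) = (g - 5)*(g - 4)*(g^3 + 7*g^2 + 14*g + 8) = (g - 5)*(g - 4)*(g + 2)*(g^2 + 5*g + 4) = (g - 5)*(g - 4)*(g + 2)*(g + 4)*(g + 1)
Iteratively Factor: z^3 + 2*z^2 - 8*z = (z + 4)*(z^2 - 2*z) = z*(z + 4)*(z - 2)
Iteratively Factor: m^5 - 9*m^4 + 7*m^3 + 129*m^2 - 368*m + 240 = (m - 1)*(m^4 - 8*m^3 - m^2 + 128*m - 240) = (m - 3)*(m - 1)*(m^3 - 5*m^2 - 16*m + 80) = (m - 3)*(m - 1)*(m + 4)*(m^2 - 9*m + 20) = (m - 4)*(m - 3)*(m - 1)*(m + 4)*(m - 5)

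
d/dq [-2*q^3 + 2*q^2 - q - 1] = -6*q^2 + 4*q - 1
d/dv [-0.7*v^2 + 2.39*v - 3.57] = 2.39 - 1.4*v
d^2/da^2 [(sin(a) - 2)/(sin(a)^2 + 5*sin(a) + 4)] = (-sin(a)^4 + 14*sin(a)^3 + 42*sin(a)^2 - 16*sin(a) - 124)/((sin(a) + 1)^2*(sin(a) + 4)^3)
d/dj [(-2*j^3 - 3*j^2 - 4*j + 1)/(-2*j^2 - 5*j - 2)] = (4*j^4 + 20*j^3 + 19*j^2 + 16*j + 13)/(4*j^4 + 20*j^3 + 33*j^2 + 20*j + 4)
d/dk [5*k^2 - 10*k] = 10*k - 10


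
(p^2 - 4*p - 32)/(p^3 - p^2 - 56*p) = (p + 4)/(p*(p + 7))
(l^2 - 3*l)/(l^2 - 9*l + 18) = l/(l - 6)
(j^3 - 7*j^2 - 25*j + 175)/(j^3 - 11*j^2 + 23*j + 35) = (j + 5)/(j + 1)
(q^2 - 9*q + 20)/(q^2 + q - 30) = (q - 4)/(q + 6)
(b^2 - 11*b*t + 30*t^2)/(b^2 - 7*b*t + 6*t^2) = (-b + 5*t)/(-b + t)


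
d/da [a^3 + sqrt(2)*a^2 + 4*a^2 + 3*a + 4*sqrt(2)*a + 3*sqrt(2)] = 3*a^2 + 2*sqrt(2)*a + 8*a + 3 + 4*sqrt(2)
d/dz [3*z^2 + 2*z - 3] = 6*z + 2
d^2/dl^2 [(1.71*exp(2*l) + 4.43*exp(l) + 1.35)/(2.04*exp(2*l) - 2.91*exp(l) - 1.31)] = (1.4210854715202e-14*exp(5*l) + 28.587132*exp(4*l) + 81.530559*exp(3*l) + 66.546045*exp(2*l) + 20.713416*exp(l) + 2.455988)*exp(l)/(8.489664*exp(6*l) - 36.330768*exp(5*l) + 35.469684*exp(4*l) + 22.017933*exp(3*l) - 22.777101*exp(2*l) - 14.981553*exp(l) - 2.248091)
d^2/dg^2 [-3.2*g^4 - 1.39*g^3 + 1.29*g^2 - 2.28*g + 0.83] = -38.4*g^2 - 8.34*g + 2.58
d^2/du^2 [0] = 0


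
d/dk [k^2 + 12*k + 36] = 2*k + 12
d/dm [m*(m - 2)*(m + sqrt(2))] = m*(m - 2) + m*(m + sqrt(2)) + (m - 2)*(m + sqrt(2))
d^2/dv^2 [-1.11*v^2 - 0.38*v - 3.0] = -2.22000000000000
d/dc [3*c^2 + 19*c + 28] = 6*c + 19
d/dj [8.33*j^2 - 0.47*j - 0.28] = 16.66*j - 0.47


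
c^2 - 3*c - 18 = (c - 6)*(c + 3)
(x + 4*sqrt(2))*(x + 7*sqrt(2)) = x^2 + 11*sqrt(2)*x + 56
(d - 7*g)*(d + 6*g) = d^2 - d*g - 42*g^2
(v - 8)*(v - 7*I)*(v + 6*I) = v^3 - 8*v^2 - I*v^2 + 42*v + 8*I*v - 336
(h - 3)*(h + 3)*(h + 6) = h^3 + 6*h^2 - 9*h - 54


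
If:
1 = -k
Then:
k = -1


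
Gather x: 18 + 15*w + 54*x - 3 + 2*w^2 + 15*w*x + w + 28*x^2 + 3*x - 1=2*w^2 + 16*w + 28*x^2 + x*(15*w + 57) + 14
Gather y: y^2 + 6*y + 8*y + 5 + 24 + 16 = y^2 + 14*y + 45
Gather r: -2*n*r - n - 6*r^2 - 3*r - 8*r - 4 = -n - 6*r^2 + r*(-2*n - 11) - 4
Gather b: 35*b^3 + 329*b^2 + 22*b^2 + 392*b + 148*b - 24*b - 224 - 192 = 35*b^3 + 351*b^2 + 516*b - 416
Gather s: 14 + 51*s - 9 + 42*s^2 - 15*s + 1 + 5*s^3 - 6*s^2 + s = 5*s^3 + 36*s^2 + 37*s + 6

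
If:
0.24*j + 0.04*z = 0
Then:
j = -0.166666666666667*z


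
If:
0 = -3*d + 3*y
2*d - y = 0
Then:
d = 0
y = 0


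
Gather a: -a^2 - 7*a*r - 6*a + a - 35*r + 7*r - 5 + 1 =-a^2 + a*(-7*r - 5) - 28*r - 4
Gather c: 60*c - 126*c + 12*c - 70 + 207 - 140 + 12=9 - 54*c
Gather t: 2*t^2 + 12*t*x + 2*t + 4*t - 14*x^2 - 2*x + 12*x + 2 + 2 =2*t^2 + t*(12*x + 6) - 14*x^2 + 10*x + 4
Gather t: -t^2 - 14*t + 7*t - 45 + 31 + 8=-t^2 - 7*t - 6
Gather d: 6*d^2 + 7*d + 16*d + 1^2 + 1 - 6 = 6*d^2 + 23*d - 4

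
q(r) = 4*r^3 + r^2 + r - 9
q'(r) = 12*r^2 + 2*r + 1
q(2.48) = 60.64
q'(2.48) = 79.76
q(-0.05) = -9.05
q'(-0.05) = 0.93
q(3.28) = 146.19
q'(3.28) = 136.66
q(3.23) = 139.46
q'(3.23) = 132.65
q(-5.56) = -671.16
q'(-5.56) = 360.84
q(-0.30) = -9.32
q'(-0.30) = 1.48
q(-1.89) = -34.32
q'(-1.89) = 40.09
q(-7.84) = -1882.94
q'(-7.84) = 722.91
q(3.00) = 111.00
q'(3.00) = 115.00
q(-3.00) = -111.00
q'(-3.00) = 103.00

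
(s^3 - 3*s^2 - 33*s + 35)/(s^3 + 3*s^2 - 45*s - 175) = (s - 1)/(s + 5)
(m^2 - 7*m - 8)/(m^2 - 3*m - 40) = (m + 1)/(m + 5)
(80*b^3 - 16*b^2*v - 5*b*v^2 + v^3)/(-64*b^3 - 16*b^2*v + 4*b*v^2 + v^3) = (-5*b + v)/(4*b + v)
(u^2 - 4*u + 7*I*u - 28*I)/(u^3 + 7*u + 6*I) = (u^2 + u*(-4 + 7*I) - 28*I)/(u^3 + 7*u + 6*I)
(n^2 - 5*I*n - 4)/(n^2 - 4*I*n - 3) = (n - 4*I)/(n - 3*I)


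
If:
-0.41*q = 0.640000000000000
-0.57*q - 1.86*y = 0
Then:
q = -1.56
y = 0.48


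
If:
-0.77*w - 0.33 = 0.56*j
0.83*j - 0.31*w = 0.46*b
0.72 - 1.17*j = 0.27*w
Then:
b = 2.26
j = 0.86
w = -1.05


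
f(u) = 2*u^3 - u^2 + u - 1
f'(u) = 6*u^2 - 2*u + 1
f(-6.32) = -552.13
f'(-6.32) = 253.29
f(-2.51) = -41.44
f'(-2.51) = 43.82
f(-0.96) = -4.65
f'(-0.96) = 8.45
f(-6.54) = -609.76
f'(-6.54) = 270.71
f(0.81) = 0.22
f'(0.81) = 3.32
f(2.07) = 14.52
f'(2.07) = 22.57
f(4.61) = 178.30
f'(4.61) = 119.29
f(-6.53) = -607.06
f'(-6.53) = 269.91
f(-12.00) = -3613.00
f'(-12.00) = 889.00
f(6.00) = 401.00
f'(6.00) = 205.00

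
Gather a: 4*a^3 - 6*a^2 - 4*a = 4*a^3 - 6*a^2 - 4*a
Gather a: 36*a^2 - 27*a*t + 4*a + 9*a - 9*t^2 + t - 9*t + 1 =36*a^2 + a*(13 - 27*t) - 9*t^2 - 8*t + 1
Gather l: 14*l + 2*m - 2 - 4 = 14*l + 2*m - 6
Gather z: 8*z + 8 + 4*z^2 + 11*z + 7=4*z^2 + 19*z + 15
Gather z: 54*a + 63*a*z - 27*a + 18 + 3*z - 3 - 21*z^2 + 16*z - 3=27*a - 21*z^2 + z*(63*a + 19) + 12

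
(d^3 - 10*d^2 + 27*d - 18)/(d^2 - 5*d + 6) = (d^2 - 7*d + 6)/(d - 2)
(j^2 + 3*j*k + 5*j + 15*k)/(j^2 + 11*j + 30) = (j + 3*k)/(j + 6)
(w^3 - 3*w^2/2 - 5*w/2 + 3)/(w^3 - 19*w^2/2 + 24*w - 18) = (2*w^2 + w - 3)/(2*w^2 - 15*w + 18)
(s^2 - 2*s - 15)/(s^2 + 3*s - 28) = (s^2 - 2*s - 15)/(s^2 + 3*s - 28)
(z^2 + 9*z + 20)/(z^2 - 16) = (z + 5)/(z - 4)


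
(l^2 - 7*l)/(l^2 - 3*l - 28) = l/(l + 4)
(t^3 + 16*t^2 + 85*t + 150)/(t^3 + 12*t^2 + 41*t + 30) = (t + 5)/(t + 1)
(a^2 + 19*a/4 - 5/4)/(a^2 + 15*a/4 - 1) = (a + 5)/(a + 4)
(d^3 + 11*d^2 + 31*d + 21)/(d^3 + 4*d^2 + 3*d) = (d + 7)/d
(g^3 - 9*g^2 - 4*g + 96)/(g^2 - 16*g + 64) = (g^2 - g - 12)/(g - 8)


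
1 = 1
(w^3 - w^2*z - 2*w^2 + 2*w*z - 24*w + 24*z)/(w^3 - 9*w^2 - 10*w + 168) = (w - z)/(w - 7)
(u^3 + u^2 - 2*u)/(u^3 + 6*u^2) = (u^2 + u - 2)/(u*(u + 6))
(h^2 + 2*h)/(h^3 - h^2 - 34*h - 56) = h/(h^2 - 3*h - 28)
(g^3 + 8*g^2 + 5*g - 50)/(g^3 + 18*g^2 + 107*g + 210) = (g^2 + 3*g - 10)/(g^2 + 13*g + 42)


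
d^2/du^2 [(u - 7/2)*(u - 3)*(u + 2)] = 6*u - 9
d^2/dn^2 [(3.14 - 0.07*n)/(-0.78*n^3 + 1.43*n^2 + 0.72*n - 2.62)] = (0.255528*n^5 - 23.39298*n^4 + 56.402606*n^3 - 29.661996*n^2 + 20.677332*n - 26.520104)/(0.474552*n^9 - 2.610036*n^8 + 3.470922*n^7 + 6.676345*n^6 - 20.738016*n^5 + 5.020626*n^4 + 31.87476*n^3 - 25.373652*n^2 - 14.827104*n + 17.984728)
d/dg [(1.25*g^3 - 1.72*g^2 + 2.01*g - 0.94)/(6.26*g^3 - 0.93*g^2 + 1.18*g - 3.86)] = (-3.5527136788005e-15*g^5 + 9.6047*g^4 - 22.2152*g^3 + 3.0179*g^2 + 11.53*g - 6.6494)/(39.1876*g^6 - 11.6436*g^5 + 15.6385*g^4 - 50.522*g^3 + 8.572*g^2 - 9.1096*g + 14.8996)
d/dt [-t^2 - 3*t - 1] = -2*t - 3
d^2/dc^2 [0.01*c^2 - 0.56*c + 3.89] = 0.0200000000000000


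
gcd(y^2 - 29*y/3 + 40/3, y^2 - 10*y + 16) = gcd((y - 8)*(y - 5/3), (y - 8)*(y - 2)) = y - 8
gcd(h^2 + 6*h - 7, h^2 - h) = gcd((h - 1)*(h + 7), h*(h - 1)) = h - 1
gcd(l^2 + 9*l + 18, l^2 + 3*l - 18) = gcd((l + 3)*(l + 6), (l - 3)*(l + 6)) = l + 6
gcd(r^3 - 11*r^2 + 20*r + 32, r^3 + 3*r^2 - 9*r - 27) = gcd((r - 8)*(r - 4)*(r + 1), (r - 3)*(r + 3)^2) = 1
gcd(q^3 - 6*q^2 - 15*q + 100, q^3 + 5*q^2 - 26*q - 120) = q^2 - q - 20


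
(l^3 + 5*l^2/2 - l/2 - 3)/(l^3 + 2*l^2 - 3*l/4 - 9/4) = 2*(l + 2)/(2*l + 3)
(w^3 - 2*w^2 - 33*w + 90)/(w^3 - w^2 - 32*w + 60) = (w - 3)/(w - 2)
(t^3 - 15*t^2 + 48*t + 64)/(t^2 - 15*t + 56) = (t^2 - 7*t - 8)/(t - 7)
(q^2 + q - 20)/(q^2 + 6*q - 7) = (q^2 + q - 20)/(q^2 + 6*q - 7)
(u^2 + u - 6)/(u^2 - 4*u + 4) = (u + 3)/(u - 2)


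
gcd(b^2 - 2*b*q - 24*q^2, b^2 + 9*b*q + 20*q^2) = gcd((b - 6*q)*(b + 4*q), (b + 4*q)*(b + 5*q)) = b + 4*q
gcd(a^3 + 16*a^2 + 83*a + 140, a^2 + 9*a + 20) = a^2 + 9*a + 20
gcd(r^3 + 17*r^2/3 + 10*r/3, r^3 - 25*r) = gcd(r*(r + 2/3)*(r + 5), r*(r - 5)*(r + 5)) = r^2 + 5*r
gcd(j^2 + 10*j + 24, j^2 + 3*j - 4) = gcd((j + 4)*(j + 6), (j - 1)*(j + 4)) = j + 4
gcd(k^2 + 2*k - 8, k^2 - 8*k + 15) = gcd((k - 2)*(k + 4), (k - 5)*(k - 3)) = 1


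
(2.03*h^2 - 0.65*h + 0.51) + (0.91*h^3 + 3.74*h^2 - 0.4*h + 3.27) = 0.91*h^3 + 5.77*h^2 - 1.05*h + 3.78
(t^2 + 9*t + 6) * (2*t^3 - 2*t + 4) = 2*t^5 + 18*t^4 + 10*t^3 - 14*t^2 + 24*t + 24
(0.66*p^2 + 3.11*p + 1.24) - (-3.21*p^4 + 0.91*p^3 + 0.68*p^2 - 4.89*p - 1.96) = 3.21*p^4 - 0.91*p^3 - 0.02*p^2 + 8.0*p + 3.2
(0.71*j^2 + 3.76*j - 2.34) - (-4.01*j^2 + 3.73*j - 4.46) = 4.72*j^2 + 0.0299999999999998*j + 2.12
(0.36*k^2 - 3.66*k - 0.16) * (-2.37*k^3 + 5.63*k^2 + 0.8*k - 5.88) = -0.8532*k^5 + 10.701*k^4 - 19.9386*k^3 - 5.9456*k^2 + 21.3928*k + 0.9408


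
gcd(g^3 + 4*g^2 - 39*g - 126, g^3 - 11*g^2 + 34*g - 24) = g - 6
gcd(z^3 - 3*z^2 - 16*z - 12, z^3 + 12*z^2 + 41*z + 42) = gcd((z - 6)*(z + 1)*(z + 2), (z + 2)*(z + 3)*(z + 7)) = z + 2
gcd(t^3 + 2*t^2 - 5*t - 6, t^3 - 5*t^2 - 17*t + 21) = t + 3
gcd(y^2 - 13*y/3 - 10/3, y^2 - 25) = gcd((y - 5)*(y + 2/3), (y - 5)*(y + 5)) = y - 5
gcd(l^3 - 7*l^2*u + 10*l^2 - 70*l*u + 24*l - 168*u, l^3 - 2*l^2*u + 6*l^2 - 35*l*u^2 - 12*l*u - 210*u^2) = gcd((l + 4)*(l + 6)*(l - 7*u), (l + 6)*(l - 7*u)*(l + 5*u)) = -l^2 + 7*l*u - 6*l + 42*u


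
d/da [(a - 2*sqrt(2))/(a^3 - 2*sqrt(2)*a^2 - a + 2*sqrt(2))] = -2*a/(a^4 - 2*a^2 + 1)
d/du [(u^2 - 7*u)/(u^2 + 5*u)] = 12/(u^2 + 10*u + 25)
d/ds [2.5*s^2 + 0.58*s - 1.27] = 5.0*s + 0.58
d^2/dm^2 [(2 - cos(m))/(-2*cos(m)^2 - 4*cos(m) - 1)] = (-36*sin(m)^4*cos(m) + 40*sin(m)^4 - 52*sin(m)^2 - 64*cos(m) + 9*cos(3*m) + 2*cos(5*m) - 52)/(-2*sin(m)^2 + 4*cos(m) + 3)^3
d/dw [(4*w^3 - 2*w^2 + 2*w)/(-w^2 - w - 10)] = 4*(-w^4 - 2*w^3 - 29*w^2 + 10*w - 5)/(w^4 + 2*w^3 + 21*w^2 + 20*w + 100)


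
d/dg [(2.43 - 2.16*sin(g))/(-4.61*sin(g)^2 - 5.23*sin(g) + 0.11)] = (-9.9576*sin(g)^2 + 22.4046*sin(g) + 12.4713)*cos(g)/(21.2521*sin(g)^4 + 48.2206*sin(g)^3 + 26.3387*sin(g)^2 - 1.1506*sin(g) + 0.0121)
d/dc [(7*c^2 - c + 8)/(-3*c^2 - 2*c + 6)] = (-17*c^2 + 132*c + 10)/(9*c^4 + 12*c^3 - 32*c^2 - 24*c + 36)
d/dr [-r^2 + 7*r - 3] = 7 - 2*r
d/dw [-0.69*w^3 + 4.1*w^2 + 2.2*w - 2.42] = -2.07*w^2 + 8.2*w + 2.2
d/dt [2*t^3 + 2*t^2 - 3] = 2*t*(3*t + 2)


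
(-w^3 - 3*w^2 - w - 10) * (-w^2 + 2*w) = w^5 + w^4 - 5*w^3 + 8*w^2 - 20*w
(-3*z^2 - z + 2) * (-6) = 18*z^2 + 6*z - 12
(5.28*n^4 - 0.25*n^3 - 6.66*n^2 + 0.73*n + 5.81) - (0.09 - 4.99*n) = 5.28*n^4 - 0.25*n^3 - 6.66*n^2 + 5.72*n + 5.72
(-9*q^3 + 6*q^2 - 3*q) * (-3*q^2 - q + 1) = 27*q^5 - 9*q^4 - 6*q^3 + 9*q^2 - 3*q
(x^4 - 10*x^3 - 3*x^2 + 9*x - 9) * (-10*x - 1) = -10*x^5 + 99*x^4 + 40*x^3 - 87*x^2 + 81*x + 9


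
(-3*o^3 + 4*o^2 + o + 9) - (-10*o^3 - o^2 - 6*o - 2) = 7*o^3 + 5*o^2 + 7*o + 11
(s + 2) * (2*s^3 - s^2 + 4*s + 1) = 2*s^4 + 3*s^3 + 2*s^2 + 9*s + 2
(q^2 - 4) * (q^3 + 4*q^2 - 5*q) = q^5 + 4*q^4 - 9*q^3 - 16*q^2 + 20*q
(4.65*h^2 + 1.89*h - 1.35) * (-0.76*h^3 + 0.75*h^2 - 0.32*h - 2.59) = -3.534*h^5 + 2.0511*h^4 + 0.9555*h^3 - 13.6608*h^2 - 4.4631*h + 3.4965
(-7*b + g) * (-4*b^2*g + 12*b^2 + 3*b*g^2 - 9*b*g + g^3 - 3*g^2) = 28*b^3*g - 84*b^3 - 25*b^2*g^2 + 75*b^2*g - 4*b*g^3 + 12*b*g^2 + g^4 - 3*g^3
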